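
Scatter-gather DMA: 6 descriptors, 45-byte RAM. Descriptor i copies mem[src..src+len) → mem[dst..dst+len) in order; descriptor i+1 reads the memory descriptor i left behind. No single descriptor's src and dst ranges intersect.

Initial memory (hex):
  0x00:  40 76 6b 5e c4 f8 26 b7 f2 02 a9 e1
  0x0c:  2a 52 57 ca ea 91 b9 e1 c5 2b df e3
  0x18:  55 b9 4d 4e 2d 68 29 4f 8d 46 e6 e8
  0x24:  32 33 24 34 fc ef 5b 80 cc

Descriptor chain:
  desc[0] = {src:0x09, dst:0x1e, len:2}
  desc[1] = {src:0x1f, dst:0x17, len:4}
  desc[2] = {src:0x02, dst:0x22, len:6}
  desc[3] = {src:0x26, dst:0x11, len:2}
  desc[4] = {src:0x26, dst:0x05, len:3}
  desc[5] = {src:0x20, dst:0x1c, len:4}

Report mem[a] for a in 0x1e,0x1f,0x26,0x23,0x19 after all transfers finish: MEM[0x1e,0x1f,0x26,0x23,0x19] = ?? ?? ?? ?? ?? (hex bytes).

D0: mem[0x1e..0x1f] <- [02 a9]
D1: mem[0x17..0x1a] <- [a9 8d 46 e6]
D2: mem[0x22..0x27] <- [6b 5e c4 f8 26 b7]
D3: mem[0x11..0x12] <- [26 b7]
D4: mem[0x05..0x07] <- [26 b7 fc]
D5: mem[0x1c..0x1f] <- [8d 46 6b 5e]
query mem[0x1e]=0x6b, mem[0x1f]=0x5e, mem[0x26]=0x26, mem[0x23]=0x5e, mem[0x19]=0x46

MEM[0x1e,0x1f,0x26,0x23,0x19] = 6b 5e 26 5e 46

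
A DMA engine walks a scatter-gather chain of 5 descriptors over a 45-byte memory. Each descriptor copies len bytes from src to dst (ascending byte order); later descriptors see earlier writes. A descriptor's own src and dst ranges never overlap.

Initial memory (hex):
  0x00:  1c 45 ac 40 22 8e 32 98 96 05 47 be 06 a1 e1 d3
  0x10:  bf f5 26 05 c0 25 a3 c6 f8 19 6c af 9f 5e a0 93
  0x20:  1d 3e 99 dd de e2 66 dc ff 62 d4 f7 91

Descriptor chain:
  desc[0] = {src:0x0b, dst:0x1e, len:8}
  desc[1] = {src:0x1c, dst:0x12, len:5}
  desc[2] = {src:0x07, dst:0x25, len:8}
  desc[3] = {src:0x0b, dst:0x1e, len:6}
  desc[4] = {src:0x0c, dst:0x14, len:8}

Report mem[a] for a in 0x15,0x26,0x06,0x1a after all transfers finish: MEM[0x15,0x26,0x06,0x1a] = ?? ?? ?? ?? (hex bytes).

MEM[0x15,0x26,0x06,0x1a] = a1 96 32 9f

D0: mem[0x1e..0x25] <- [be 06 a1 e1 d3 bf f5 26]
D1: mem[0x12..0x16] <- [9f 5e be 06 a1]
D2: mem[0x25..0x2c] <- [98 96 05 47 be 06 a1 e1]
D3: mem[0x1e..0x23] <- [be 06 a1 e1 d3 bf]
D4: mem[0x14..0x1b] <- [06 a1 e1 d3 bf f5 9f 5e]
query mem[0x15]=0xa1, mem[0x26]=0x96, mem[0x06]=0x32, mem[0x1a]=0x9f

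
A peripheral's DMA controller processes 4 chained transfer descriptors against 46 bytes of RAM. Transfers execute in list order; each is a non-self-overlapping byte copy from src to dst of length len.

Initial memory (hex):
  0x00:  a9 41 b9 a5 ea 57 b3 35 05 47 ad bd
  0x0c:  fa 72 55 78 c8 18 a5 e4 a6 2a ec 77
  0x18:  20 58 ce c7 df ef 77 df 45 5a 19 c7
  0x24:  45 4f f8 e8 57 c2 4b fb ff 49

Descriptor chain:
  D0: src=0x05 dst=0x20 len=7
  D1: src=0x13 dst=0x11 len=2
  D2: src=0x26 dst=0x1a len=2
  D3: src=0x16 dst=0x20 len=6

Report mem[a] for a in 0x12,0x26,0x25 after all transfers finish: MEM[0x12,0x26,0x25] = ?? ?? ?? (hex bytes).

[0] 0x05->0x20 len=7 : 57 b3 35 05 47 ad bd
[1] 0x13->0x11 len=2 : e4 a6
[2] 0x26->0x1a len=2 : bd e8
[3] 0x16->0x20 len=6 : ec 77 20 58 bd e8
query mem[0x12]=0xa6, mem[0x26]=0xbd, mem[0x25]=0xe8

MEM[0x12,0x26,0x25] = a6 bd e8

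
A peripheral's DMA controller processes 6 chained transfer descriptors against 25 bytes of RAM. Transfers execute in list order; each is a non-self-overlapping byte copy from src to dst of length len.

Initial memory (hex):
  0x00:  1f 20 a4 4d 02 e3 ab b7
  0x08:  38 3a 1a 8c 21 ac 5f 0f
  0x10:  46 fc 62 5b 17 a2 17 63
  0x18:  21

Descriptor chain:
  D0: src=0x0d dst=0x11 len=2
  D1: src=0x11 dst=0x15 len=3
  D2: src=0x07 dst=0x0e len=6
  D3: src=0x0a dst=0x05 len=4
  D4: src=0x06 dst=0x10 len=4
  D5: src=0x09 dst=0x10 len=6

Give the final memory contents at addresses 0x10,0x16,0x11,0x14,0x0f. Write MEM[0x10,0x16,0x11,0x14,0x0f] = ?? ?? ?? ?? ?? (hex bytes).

MEM[0x10,0x16,0x11,0x14,0x0f] = 3a 5f 1a ac 38

#0 dst[0x11+2] := {0xac,0x5f}
#1 dst[0x15+3] := {0xac,0x5f,0x5b}
#2 dst[0x0e+6] := {0xb7,0x38,0x3a,0x1a,0x8c,0x21}
#3 dst[0x05+4] := {0x1a,0x8c,0x21,0xac}
#4 dst[0x10+4] := {0x8c,0x21,0xac,0x3a}
#5 dst[0x10+6] := {0x3a,0x1a,0x8c,0x21,0xac,0xb7}
query mem[0x10]=0x3a, mem[0x16]=0x5f, mem[0x11]=0x1a, mem[0x14]=0xac, mem[0x0f]=0x38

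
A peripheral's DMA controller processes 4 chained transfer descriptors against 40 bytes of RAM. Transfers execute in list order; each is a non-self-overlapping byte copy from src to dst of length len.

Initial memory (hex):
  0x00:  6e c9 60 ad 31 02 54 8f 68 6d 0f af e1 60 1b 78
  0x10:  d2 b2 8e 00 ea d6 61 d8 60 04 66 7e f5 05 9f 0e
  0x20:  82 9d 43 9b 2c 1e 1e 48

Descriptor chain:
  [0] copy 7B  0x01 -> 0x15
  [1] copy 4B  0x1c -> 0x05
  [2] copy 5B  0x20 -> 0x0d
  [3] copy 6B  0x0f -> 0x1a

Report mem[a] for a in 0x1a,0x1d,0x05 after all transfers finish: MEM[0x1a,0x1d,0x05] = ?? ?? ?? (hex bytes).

D0: mem[0x15..0x1b] <- [c9 60 ad 31 02 54 8f]
D1: mem[0x05..0x08] <- [f5 05 9f 0e]
D2: mem[0x0d..0x11] <- [82 9d 43 9b 2c]
D3: mem[0x1a..0x1f] <- [43 9b 2c 8e 00 ea]
query mem[0x1a]=0x43, mem[0x1d]=0x8e, mem[0x05]=0xf5

MEM[0x1a,0x1d,0x05] = 43 8e f5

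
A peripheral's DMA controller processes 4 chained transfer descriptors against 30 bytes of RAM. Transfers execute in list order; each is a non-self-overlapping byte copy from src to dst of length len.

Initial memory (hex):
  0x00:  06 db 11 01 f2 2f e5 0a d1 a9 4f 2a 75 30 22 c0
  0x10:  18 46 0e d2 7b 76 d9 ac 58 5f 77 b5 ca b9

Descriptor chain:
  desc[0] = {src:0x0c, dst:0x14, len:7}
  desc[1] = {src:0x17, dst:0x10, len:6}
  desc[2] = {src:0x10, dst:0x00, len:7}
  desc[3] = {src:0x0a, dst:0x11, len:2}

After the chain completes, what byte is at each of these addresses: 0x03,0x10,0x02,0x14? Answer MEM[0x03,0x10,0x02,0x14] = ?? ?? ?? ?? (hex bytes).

MEM[0x03,0x10,0x02,0x14] = 0e c0 46 b5

[0] 0x0c->0x14 len=7 : 75 30 22 c0 18 46 0e
[1] 0x17->0x10 len=6 : c0 18 46 0e b5 ca
[2] 0x10->0x00 len=7 : c0 18 46 0e b5 ca 22
[3] 0x0a->0x11 len=2 : 4f 2a
query mem[0x03]=0x0e, mem[0x10]=0xc0, mem[0x02]=0x46, mem[0x14]=0xb5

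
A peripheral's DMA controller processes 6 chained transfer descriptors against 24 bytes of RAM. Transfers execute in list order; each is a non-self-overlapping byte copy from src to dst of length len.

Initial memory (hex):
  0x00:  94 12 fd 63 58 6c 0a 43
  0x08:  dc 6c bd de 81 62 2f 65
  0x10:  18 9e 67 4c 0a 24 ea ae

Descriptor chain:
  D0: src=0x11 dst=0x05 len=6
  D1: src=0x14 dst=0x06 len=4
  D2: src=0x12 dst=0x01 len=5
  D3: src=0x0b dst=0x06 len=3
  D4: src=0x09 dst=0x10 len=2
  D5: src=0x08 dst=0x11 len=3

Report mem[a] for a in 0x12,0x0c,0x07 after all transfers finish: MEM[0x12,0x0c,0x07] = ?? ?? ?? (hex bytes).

MEM[0x12,0x0c,0x07] = ae 81 81

#0 dst[0x05+6] := {0x9e,0x67,0x4c,0x0a,0x24,0xea}
#1 dst[0x06+4] := {0x0a,0x24,0xea,0xae}
#2 dst[0x01+5] := {0x67,0x4c,0x0a,0x24,0xea}
#3 dst[0x06+3] := {0xde,0x81,0x62}
#4 dst[0x10+2] := {0xae,0xea}
#5 dst[0x11+3] := {0x62,0xae,0xea}
query mem[0x12]=0xae, mem[0x0c]=0x81, mem[0x07]=0x81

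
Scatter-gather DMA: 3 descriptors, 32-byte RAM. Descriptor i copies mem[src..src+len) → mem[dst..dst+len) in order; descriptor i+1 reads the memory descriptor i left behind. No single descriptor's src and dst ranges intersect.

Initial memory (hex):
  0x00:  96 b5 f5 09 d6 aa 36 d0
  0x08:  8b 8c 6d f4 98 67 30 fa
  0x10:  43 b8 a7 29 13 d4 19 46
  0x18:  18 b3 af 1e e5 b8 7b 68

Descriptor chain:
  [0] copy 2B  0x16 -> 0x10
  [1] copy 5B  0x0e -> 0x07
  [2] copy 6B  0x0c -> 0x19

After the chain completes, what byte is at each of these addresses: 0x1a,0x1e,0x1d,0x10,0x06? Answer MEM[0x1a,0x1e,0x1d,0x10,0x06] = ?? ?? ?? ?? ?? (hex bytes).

D0: mem[0x10..0x11] <- [19 46]
D1: mem[0x07..0x0b] <- [30 fa 19 46 a7]
D2: mem[0x19..0x1e] <- [98 67 30 fa 19 46]
query mem[0x1a]=0x67, mem[0x1e]=0x46, mem[0x1d]=0x19, mem[0x10]=0x19, mem[0x06]=0x36

MEM[0x1a,0x1e,0x1d,0x10,0x06] = 67 46 19 19 36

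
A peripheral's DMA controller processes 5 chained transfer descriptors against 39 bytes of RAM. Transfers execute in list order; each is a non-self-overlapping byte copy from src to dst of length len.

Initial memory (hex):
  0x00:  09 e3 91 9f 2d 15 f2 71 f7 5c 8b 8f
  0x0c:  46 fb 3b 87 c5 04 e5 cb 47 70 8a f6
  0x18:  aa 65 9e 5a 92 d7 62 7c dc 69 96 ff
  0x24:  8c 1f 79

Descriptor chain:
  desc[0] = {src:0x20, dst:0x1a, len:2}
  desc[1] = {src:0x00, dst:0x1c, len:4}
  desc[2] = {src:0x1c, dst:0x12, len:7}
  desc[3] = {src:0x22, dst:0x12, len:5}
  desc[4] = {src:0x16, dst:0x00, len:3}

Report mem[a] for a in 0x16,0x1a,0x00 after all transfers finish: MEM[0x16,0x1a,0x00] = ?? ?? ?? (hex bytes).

[0] 0x20->0x1a len=2 : dc 69
[1] 0x00->0x1c len=4 : 09 e3 91 9f
[2] 0x1c->0x12 len=7 : 09 e3 91 9f dc 69 96
[3] 0x22->0x12 len=5 : 96 ff 8c 1f 79
[4] 0x16->0x00 len=3 : 79 69 96
query mem[0x16]=0x79, mem[0x1a]=0xdc, mem[0x00]=0x79

MEM[0x16,0x1a,0x00] = 79 dc 79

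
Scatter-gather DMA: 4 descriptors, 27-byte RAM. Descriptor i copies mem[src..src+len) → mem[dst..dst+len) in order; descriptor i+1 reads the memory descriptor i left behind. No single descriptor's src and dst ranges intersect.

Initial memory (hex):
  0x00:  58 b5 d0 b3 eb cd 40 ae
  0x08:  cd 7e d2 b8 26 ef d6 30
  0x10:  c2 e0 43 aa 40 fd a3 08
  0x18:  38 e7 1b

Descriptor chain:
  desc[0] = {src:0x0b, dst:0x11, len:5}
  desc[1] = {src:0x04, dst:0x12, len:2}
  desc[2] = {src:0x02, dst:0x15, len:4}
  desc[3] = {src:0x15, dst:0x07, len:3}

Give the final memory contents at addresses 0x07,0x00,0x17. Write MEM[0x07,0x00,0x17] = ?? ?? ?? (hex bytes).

[0] 0x0b->0x11 len=5 : b8 26 ef d6 30
[1] 0x04->0x12 len=2 : eb cd
[2] 0x02->0x15 len=4 : d0 b3 eb cd
[3] 0x15->0x07 len=3 : d0 b3 eb
query mem[0x07]=0xd0, mem[0x00]=0x58, mem[0x17]=0xeb

MEM[0x07,0x00,0x17] = d0 58 eb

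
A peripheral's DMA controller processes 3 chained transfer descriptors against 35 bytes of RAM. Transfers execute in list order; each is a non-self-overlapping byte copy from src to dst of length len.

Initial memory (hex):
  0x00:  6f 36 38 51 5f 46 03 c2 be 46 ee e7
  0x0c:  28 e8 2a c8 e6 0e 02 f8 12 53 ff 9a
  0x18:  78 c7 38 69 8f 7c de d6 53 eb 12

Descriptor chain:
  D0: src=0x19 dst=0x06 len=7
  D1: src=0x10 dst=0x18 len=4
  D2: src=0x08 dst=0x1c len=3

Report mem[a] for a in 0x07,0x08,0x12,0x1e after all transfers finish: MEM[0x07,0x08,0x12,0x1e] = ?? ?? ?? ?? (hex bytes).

D0: mem[0x06..0x0c] <- [c7 38 69 8f 7c de d6]
D1: mem[0x18..0x1b] <- [e6 0e 02 f8]
D2: mem[0x1c..0x1e] <- [69 8f 7c]
query mem[0x07]=0x38, mem[0x08]=0x69, mem[0x12]=0x02, mem[0x1e]=0x7c

MEM[0x07,0x08,0x12,0x1e] = 38 69 02 7c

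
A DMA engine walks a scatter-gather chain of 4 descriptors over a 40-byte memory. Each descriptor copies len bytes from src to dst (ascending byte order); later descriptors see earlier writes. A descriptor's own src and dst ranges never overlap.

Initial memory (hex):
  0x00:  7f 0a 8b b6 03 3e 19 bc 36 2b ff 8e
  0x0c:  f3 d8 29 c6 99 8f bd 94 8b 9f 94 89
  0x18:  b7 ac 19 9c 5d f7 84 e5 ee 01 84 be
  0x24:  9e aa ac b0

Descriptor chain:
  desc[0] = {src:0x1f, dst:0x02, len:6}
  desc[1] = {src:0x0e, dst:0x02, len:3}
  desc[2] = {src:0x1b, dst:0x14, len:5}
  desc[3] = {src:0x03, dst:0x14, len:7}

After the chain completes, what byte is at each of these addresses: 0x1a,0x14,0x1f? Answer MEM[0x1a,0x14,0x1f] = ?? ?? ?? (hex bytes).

MEM[0x1a,0x14,0x1f] = 2b c6 e5

#0 dst[0x02+6] := {0xe5,0xee,0x01,0x84,0xbe,0x9e}
#1 dst[0x02+3] := {0x29,0xc6,0x99}
#2 dst[0x14+5] := {0x9c,0x5d,0xf7,0x84,0xe5}
#3 dst[0x14+7] := {0xc6,0x99,0x84,0xbe,0x9e,0x36,0x2b}
query mem[0x1a]=0x2b, mem[0x14]=0xc6, mem[0x1f]=0xe5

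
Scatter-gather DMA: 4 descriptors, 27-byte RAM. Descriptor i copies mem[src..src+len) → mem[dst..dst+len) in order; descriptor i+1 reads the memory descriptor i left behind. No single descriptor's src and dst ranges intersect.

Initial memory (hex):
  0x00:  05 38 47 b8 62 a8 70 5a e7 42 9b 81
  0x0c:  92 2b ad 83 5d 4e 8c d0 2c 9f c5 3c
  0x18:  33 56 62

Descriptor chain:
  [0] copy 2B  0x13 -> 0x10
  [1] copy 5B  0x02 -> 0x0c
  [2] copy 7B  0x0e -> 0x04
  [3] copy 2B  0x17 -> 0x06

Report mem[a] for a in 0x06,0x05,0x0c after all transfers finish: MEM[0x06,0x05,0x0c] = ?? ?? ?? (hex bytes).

#0 dst[0x10+2] := {0xd0,0x2c}
#1 dst[0x0c+5] := {0x47,0xb8,0x62,0xa8,0x70}
#2 dst[0x04+7] := {0x62,0xa8,0x70,0x2c,0x8c,0xd0,0x2c}
#3 dst[0x06+2] := {0x3c,0x33}
query mem[0x06]=0x3c, mem[0x05]=0xa8, mem[0x0c]=0x47

MEM[0x06,0x05,0x0c] = 3c a8 47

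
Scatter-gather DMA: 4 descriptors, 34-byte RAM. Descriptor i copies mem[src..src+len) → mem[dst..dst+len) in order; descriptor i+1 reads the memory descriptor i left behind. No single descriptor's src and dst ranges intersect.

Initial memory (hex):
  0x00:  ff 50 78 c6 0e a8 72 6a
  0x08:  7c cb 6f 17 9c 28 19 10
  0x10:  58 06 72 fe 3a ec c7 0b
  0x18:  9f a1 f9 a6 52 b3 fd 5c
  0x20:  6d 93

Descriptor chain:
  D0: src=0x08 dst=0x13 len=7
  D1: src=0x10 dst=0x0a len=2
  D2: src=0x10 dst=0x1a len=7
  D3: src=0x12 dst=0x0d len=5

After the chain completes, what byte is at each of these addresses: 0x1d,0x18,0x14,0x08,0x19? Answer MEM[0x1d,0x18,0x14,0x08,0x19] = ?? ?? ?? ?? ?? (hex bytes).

D0: mem[0x13..0x19] <- [7c cb 6f 17 9c 28 19]
D1: mem[0x0a..0x0b] <- [58 06]
D2: mem[0x1a..0x20] <- [58 06 72 7c cb 6f 17]
D3: mem[0x0d..0x11] <- [72 7c cb 6f 17]
query mem[0x1d]=0x7c, mem[0x18]=0x28, mem[0x14]=0xcb, mem[0x08]=0x7c, mem[0x19]=0x19

MEM[0x1d,0x18,0x14,0x08,0x19] = 7c 28 cb 7c 19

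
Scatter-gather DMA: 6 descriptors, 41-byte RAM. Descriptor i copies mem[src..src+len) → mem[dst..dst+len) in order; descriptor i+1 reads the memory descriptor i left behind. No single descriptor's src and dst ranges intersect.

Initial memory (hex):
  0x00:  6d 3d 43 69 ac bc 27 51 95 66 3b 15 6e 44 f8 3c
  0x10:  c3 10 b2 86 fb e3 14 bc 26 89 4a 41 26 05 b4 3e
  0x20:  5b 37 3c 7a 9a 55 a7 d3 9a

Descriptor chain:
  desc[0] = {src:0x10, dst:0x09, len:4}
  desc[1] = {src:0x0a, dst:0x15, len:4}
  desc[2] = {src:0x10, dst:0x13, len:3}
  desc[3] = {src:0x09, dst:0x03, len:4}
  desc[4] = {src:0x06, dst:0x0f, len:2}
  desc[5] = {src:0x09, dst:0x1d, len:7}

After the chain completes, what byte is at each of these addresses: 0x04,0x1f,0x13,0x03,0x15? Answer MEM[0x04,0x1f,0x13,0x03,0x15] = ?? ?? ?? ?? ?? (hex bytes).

  after D0: wrote 4B at 0x09 = c310b286
  after D1: wrote 4B at 0x15 = 10b28644
  after D2: wrote 3B at 0x13 = c310b2
  after D3: wrote 4B at 0x03 = c310b286
  after D4: wrote 2B at 0x0f = 8651
  after D5: wrote 7B at 0x1d = c310b28644f886
query mem[0x04]=0x10, mem[0x1f]=0xb2, mem[0x13]=0xc3, mem[0x03]=0xc3, mem[0x15]=0xb2

MEM[0x04,0x1f,0x13,0x03,0x15] = 10 b2 c3 c3 b2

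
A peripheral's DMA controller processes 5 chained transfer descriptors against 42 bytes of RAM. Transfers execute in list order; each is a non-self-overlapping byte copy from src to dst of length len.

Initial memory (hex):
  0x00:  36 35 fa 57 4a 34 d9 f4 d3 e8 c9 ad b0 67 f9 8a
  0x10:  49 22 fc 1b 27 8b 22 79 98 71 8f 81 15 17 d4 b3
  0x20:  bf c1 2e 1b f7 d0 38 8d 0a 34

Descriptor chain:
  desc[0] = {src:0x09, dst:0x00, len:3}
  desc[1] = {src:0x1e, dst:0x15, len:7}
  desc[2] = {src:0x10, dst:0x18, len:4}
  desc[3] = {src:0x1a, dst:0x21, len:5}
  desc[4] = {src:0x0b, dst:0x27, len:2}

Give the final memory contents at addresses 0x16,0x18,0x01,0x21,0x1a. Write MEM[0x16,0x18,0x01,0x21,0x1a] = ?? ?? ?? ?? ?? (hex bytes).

  after D0: wrote 3B at 0x00 = e8c9ad
  after D1: wrote 7B at 0x15 = d4b3bfc12e1bf7
  after D2: wrote 4B at 0x18 = 4922fc1b
  after D3: wrote 5B at 0x21 = fc1b1517d4
  after D4: wrote 2B at 0x27 = adb0
query mem[0x16]=0xb3, mem[0x18]=0x49, mem[0x01]=0xc9, mem[0x21]=0xfc, mem[0x1a]=0xfc

MEM[0x16,0x18,0x01,0x21,0x1a] = b3 49 c9 fc fc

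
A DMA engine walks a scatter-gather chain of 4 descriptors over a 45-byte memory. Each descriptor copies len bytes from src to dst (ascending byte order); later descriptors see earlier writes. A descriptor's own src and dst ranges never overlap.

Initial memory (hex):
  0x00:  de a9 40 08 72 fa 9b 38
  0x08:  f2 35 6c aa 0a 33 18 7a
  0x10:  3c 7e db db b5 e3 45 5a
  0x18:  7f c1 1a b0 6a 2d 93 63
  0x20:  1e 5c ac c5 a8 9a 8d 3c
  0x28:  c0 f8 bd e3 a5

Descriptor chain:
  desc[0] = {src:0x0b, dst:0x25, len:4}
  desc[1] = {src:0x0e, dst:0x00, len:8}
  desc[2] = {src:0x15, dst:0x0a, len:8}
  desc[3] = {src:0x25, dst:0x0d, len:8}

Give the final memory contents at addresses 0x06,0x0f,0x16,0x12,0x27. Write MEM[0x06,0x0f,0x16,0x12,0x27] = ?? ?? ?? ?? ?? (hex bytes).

D0: mem[0x25..0x28] <- [aa 0a 33 18]
D1: mem[0x00..0x07] <- [18 7a 3c 7e db db b5 e3]
D2: mem[0x0a..0x11] <- [e3 45 5a 7f c1 1a b0 6a]
D3: mem[0x0d..0x14] <- [aa 0a 33 18 f8 bd e3 a5]
query mem[0x06]=0xb5, mem[0x0f]=0x33, mem[0x16]=0x45, mem[0x12]=0xbd, mem[0x27]=0x33

MEM[0x06,0x0f,0x16,0x12,0x27] = b5 33 45 bd 33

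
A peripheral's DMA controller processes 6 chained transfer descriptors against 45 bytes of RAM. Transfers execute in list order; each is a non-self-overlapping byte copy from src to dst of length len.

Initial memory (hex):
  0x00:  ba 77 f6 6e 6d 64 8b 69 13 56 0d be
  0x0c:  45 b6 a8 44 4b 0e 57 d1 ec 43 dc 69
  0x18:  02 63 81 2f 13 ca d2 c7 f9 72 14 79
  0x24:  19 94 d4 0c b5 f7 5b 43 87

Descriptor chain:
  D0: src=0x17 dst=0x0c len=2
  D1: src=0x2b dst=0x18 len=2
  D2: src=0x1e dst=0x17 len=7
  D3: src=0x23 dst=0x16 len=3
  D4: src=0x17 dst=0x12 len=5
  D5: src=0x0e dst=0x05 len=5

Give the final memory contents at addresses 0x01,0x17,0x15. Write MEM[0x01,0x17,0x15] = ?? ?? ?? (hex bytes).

MEM[0x01,0x17,0x15] = 77 19 72

  after D0: wrote 2B at 0x0c = 6902
  after D1: wrote 2B at 0x18 = 4387
  after D2: wrote 7B at 0x17 = d2c7f972147919
  after D3: wrote 3B at 0x16 = 791994
  after D4: wrote 5B at 0x12 = 1994f97214
  after D5: wrote 5B at 0x05 = a8444b0e19
query mem[0x01]=0x77, mem[0x17]=0x19, mem[0x15]=0x72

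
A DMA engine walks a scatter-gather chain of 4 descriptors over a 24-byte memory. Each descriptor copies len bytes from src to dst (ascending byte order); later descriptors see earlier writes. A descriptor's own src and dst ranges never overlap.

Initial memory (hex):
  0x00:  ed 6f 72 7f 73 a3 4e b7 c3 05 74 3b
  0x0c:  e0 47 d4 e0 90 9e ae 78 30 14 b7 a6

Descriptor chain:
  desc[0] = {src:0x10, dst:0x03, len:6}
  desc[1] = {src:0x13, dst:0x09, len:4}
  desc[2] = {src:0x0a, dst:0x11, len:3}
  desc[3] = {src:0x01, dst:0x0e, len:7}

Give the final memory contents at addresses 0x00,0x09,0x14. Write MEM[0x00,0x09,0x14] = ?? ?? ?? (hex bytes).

#0 dst[0x03+6] := {0x90,0x9e,0xae,0x78,0x30,0x14}
#1 dst[0x09+4] := {0x78,0x30,0x14,0xb7}
#2 dst[0x11+3] := {0x30,0x14,0xb7}
#3 dst[0x0e+7] := {0x6f,0x72,0x90,0x9e,0xae,0x78,0x30}
query mem[0x00]=0xed, mem[0x09]=0x78, mem[0x14]=0x30

MEM[0x00,0x09,0x14] = ed 78 30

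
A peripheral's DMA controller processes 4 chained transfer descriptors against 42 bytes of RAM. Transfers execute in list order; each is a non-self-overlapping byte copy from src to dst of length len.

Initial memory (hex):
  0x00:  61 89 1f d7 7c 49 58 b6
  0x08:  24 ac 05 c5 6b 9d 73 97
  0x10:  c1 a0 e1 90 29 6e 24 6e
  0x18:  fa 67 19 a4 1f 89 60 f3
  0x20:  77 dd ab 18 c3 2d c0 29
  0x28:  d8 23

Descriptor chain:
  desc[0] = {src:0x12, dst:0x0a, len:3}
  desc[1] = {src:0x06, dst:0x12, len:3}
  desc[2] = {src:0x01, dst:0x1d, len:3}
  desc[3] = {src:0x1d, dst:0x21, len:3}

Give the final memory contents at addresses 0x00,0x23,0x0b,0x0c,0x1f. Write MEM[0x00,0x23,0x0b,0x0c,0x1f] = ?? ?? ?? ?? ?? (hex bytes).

MEM[0x00,0x23,0x0b,0x0c,0x1f] = 61 d7 90 29 d7

#0 dst[0x0a+3] := {0xe1,0x90,0x29}
#1 dst[0x12+3] := {0x58,0xb6,0x24}
#2 dst[0x1d+3] := {0x89,0x1f,0xd7}
#3 dst[0x21+3] := {0x89,0x1f,0xd7}
query mem[0x00]=0x61, mem[0x23]=0xd7, mem[0x0b]=0x90, mem[0x0c]=0x29, mem[0x1f]=0xd7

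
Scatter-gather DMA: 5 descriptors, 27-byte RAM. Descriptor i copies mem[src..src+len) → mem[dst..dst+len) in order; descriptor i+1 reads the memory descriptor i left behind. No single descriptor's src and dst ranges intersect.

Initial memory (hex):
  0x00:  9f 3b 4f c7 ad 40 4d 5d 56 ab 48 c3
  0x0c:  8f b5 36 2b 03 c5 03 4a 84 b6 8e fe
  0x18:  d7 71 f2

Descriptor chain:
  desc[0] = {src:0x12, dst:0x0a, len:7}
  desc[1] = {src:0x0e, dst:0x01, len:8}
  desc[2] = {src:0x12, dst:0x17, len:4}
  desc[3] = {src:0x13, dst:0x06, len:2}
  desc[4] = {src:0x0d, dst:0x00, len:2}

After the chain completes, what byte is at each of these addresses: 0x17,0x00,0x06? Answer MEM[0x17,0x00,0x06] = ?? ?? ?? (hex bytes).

#0 dst[0x0a+7] := {0x03,0x4a,0x84,0xb6,0x8e,0xfe,0xd7}
#1 dst[0x01+8] := {0x8e,0xfe,0xd7,0xc5,0x03,0x4a,0x84,0xb6}
#2 dst[0x17+4] := {0x03,0x4a,0x84,0xb6}
#3 dst[0x06+2] := {0x4a,0x84}
#4 dst[0x00+2] := {0xb6,0x8e}
query mem[0x17]=0x03, mem[0x00]=0xb6, mem[0x06]=0x4a

MEM[0x17,0x00,0x06] = 03 b6 4a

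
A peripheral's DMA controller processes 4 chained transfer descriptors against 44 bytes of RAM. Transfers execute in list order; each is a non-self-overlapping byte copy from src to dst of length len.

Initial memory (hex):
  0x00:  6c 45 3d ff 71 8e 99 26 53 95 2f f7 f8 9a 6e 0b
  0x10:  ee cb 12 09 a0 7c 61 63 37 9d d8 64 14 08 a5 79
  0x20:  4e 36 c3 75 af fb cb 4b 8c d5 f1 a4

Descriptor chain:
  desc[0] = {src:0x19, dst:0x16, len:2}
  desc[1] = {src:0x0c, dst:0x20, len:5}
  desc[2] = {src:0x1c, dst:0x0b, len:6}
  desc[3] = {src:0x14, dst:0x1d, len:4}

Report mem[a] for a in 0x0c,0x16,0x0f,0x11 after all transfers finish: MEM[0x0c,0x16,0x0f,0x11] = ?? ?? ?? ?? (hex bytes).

[0] 0x19->0x16 len=2 : 9d d8
[1] 0x0c->0x20 len=5 : f8 9a 6e 0b ee
[2] 0x1c->0x0b len=6 : 14 08 a5 79 f8 9a
[3] 0x14->0x1d len=4 : a0 7c 9d d8
query mem[0x0c]=0x08, mem[0x16]=0x9d, mem[0x0f]=0xf8, mem[0x11]=0xcb

MEM[0x0c,0x16,0x0f,0x11] = 08 9d f8 cb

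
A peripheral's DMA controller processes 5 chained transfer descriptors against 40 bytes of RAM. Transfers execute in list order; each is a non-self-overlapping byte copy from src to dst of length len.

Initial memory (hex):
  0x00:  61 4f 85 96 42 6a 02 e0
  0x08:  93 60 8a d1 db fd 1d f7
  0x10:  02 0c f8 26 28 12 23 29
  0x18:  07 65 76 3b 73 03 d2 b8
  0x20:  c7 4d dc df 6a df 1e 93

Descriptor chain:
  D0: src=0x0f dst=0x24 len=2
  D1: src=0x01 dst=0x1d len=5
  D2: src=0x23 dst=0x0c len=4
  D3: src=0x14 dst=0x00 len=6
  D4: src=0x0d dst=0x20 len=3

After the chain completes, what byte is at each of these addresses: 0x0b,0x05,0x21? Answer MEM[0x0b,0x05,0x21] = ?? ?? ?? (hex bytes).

MEM[0x0b,0x05,0x21] = d1 65 02

D0: mem[0x24..0x25] <- [f7 02]
D1: mem[0x1d..0x21] <- [4f 85 96 42 6a]
D2: mem[0x0c..0x0f] <- [df f7 02 1e]
D3: mem[0x00..0x05] <- [28 12 23 29 07 65]
D4: mem[0x20..0x22] <- [f7 02 1e]
query mem[0x0b]=0xd1, mem[0x05]=0x65, mem[0x21]=0x02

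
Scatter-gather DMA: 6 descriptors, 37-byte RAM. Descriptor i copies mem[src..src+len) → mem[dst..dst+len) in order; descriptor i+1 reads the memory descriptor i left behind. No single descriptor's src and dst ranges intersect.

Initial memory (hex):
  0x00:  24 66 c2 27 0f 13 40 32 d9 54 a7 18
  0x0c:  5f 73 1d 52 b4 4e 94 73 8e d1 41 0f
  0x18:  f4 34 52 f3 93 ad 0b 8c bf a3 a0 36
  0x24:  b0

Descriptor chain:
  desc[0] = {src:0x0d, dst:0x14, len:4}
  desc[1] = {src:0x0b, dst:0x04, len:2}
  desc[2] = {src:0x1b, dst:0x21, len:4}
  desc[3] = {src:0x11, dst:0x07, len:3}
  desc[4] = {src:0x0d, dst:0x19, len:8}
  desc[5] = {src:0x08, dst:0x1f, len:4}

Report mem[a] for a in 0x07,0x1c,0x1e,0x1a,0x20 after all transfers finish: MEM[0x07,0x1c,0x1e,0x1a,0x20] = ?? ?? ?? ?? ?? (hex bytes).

MEM[0x07,0x1c,0x1e,0x1a,0x20] = 4e b4 94 1d 73

D0: mem[0x14..0x17] <- [73 1d 52 b4]
D1: mem[0x04..0x05] <- [18 5f]
D2: mem[0x21..0x24] <- [f3 93 ad 0b]
D3: mem[0x07..0x09] <- [4e 94 73]
D4: mem[0x19..0x20] <- [73 1d 52 b4 4e 94 73 73]
D5: mem[0x1f..0x22] <- [94 73 a7 18]
query mem[0x07]=0x4e, mem[0x1c]=0xb4, mem[0x1e]=0x94, mem[0x1a]=0x1d, mem[0x20]=0x73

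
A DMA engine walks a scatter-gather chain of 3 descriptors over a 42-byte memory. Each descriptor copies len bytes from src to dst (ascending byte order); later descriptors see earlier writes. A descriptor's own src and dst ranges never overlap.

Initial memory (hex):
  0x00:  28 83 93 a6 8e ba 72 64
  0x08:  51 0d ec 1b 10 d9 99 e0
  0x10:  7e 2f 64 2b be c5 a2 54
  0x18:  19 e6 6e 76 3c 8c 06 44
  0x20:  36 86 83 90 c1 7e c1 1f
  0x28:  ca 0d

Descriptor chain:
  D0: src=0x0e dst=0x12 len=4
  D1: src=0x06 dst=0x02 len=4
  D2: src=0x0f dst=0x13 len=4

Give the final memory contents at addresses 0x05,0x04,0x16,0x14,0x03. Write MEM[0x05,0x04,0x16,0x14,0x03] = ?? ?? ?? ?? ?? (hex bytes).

MEM[0x05,0x04,0x16,0x14,0x03] = 0d 51 99 7e 64

  after D0: wrote 4B at 0x12 = 99e07e2f
  after D1: wrote 4B at 0x02 = 7264510d
  after D2: wrote 4B at 0x13 = e07e2f99
query mem[0x05]=0x0d, mem[0x04]=0x51, mem[0x16]=0x99, mem[0x14]=0x7e, mem[0x03]=0x64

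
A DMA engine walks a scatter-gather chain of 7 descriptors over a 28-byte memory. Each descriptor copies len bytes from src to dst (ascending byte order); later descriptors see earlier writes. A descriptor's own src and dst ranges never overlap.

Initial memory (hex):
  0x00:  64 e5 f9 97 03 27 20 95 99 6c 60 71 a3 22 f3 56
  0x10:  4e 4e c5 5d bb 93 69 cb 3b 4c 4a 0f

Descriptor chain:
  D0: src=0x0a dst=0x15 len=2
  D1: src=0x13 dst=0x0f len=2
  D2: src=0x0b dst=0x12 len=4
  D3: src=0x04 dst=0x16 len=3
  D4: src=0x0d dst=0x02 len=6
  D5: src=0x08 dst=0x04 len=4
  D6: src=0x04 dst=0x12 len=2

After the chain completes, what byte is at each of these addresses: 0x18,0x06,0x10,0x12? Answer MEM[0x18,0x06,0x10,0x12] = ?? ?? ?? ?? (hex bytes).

MEM[0x18,0x06,0x10,0x12] = 20 60 bb 99

D0: mem[0x15..0x16] <- [60 71]
D1: mem[0x0f..0x10] <- [5d bb]
D2: mem[0x12..0x15] <- [71 a3 22 f3]
D3: mem[0x16..0x18] <- [03 27 20]
D4: mem[0x02..0x07] <- [22 f3 5d bb 4e 71]
D5: mem[0x04..0x07] <- [99 6c 60 71]
D6: mem[0x12..0x13] <- [99 6c]
query mem[0x18]=0x20, mem[0x06]=0x60, mem[0x10]=0xbb, mem[0x12]=0x99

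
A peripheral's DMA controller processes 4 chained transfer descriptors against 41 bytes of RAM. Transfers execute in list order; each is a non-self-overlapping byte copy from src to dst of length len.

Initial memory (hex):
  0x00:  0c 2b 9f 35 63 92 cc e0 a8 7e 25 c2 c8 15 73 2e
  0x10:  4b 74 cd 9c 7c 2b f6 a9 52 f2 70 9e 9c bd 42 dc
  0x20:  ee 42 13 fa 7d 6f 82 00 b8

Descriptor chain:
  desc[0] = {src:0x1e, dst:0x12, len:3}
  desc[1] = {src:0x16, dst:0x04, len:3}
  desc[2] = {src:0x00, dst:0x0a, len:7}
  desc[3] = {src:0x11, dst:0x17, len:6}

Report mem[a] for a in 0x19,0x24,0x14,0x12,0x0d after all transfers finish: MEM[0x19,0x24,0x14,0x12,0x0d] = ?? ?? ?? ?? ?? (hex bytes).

D0: mem[0x12..0x14] <- [42 dc ee]
D1: mem[0x04..0x06] <- [f6 a9 52]
D2: mem[0x0a..0x10] <- [0c 2b 9f 35 f6 a9 52]
D3: mem[0x17..0x1c] <- [74 42 dc ee 2b f6]
query mem[0x19]=0xdc, mem[0x24]=0x7d, mem[0x14]=0xee, mem[0x12]=0x42, mem[0x0d]=0x35

MEM[0x19,0x24,0x14,0x12,0x0d] = dc 7d ee 42 35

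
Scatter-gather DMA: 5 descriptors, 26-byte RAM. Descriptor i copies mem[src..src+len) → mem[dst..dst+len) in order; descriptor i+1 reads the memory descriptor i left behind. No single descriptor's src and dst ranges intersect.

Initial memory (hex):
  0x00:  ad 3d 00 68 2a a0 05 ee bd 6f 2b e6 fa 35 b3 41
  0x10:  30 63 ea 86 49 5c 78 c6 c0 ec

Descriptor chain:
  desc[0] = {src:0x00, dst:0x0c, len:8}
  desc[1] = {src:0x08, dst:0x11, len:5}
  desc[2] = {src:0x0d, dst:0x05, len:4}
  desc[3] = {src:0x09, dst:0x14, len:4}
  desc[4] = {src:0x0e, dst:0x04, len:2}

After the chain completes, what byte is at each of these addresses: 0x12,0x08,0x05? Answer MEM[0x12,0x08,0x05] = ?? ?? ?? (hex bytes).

MEM[0x12,0x08,0x05] = 6f 2a 68

D0: mem[0x0c..0x13] <- [ad 3d 00 68 2a a0 05 ee]
D1: mem[0x11..0x15] <- [bd 6f 2b e6 ad]
D2: mem[0x05..0x08] <- [3d 00 68 2a]
D3: mem[0x14..0x17] <- [6f 2b e6 ad]
D4: mem[0x04..0x05] <- [00 68]
query mem[0x12]=0x6f, mem[0x08]=0x2a, mem[0x05]=0x68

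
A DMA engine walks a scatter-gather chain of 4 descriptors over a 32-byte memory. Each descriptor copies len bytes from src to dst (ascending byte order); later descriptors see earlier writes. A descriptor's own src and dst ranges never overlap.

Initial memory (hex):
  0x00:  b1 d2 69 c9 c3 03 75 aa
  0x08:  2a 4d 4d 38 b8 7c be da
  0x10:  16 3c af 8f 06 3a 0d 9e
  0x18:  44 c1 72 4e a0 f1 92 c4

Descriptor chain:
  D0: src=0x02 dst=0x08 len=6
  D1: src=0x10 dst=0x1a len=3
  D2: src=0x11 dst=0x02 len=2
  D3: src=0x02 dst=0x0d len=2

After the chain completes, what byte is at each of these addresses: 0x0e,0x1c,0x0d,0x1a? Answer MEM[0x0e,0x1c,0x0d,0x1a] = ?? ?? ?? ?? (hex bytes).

#0 dst[0x08+6] := {0x69,0xc9,0xc3,0x03,0x75,0xaa}
#1 dst[0x1a+3] := {0x16,0x3c,0xaf}
#2 dst[0x02+2] := {0x3c,0xaf}
#3 dst[0x0d+2] := {0x3c,0xaf}
query mem[0x0e]=0xaf, mem[0x1c]=0xaf, mem[0x0d]=0x3c, mem[0x1a]=0x16

MEM[0x0e,0x1c,0x0d,0x1a] = af af 3c 16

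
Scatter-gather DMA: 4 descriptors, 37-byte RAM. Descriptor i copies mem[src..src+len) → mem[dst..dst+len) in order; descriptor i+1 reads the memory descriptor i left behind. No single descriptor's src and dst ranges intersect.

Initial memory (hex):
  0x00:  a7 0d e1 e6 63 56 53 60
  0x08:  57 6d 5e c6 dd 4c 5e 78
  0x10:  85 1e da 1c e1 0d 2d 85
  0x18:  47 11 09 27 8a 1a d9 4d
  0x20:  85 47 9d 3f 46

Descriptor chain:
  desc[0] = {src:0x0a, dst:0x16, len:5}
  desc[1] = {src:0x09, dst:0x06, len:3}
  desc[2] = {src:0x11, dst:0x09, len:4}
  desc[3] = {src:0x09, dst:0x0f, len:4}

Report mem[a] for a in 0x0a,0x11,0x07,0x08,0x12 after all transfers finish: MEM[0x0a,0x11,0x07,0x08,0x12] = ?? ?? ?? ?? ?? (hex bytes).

MEM[0x0a,0x11,0x07,0x08,0x12] = da 1c 5e c6 e1

D0: mem[0x16..0x1a] <- [5e c6 dd 4c 5e]
D1: mem[0x06..0x08] <- [6d 5e c6]
D2: mem[0x09..0x0c] <- [1e da 1c e1]
D3: mem[0x0f..0x12] <- [1e da 1c e1]
query mem[0x0a]=0xda, mem[0x11]=0x1c, mem[0x07]=0x5e, mem[0x08]=0xc6, mem[0x12]=0xe1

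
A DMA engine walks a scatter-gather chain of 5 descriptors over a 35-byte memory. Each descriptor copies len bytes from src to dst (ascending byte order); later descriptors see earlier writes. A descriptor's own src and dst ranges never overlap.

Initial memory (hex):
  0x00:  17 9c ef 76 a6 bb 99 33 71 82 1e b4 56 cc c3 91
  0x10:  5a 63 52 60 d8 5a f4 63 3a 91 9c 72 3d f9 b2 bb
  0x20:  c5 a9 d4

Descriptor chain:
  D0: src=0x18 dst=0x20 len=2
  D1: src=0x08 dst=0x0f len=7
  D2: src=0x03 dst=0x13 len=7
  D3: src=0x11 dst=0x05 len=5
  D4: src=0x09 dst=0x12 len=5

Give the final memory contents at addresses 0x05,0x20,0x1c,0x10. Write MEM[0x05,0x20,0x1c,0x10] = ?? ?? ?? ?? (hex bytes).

MEM[0x05,0x20,0x1c,0x10] = 1e 3a 3d 82

D0: mem[0x20..0x21] <- [3a 91]
D1: mem[0x0f..0x15] <- [71 82 1e b4 56 cc c3]
D2: mem[0x13..0x19] <- [76 a6 bb 99 33 71 82]
D3: mem[0x05..0x09] <- [1e b4 76 a6 bb]
D4: mem[0x12..0x16] <- [bb 1e b4 56 cc]
query mem[0x05]=0x1e, mem[0x20]=0x3a, mem[0x1c]=0x3d, mem[0x10]=0x82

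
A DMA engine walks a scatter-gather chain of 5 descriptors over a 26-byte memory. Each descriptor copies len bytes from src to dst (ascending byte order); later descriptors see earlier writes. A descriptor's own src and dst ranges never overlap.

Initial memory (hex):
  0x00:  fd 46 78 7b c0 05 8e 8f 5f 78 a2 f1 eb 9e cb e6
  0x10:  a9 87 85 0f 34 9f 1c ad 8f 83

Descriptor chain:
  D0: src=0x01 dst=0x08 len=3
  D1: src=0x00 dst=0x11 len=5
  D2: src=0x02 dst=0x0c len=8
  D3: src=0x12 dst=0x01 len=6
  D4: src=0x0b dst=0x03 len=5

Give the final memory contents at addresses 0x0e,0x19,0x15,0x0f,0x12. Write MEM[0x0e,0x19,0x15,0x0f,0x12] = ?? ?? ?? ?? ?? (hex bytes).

D0: mem[0x08..0x0a] <- [46 78 7b]
D1: mem[0x11..0x15] <- [fd 46 78 7b c0]
D2: mem[0x0c..0x13] <- [78 7b c0 05 8e 8f 46 78]
D3: mem[0x01..0x06] <- [46 78 7b c0 1c ad]
D4: mem[0x03..0x07] <- [f1 78 7b c0 05]
query mem[0x0e]=0xc0, mem[0x19]=0x83, mem[0x15]=0xc0, mem[0x0f]=0x05, mem[0x12]=0x46

MEM[0x0e,0x19,0x15,0x0f,0x12] = c0 83 c0 05 46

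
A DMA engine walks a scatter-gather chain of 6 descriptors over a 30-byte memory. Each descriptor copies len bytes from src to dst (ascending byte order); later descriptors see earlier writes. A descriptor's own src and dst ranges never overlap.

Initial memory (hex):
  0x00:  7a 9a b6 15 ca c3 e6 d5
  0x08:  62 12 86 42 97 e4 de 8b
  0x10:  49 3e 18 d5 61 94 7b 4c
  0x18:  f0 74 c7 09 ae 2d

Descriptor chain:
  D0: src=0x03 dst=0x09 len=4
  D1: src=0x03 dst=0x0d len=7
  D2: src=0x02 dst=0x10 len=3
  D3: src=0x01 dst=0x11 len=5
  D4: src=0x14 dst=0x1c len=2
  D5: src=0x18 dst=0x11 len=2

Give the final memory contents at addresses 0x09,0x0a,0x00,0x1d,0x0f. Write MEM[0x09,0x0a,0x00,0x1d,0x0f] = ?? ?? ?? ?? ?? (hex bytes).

MEM[0x09,0x0a,0x00,0x1d,0x0f] = 15 ca 7a c3 c3

  after D0: wrote 4B at 0x09 = 15cac3e6
  after D1: wrote 7B at 0x0d = 15cac3e6d56215
  after D2: wrote 3B at 0x10 = b615ca
  after D3: wrote 5B at 0x11 = 9ab615cac3
  after D4: wrote 2B at 0x1c = cac3
  after D5: wrote 2B at 0x11 = f074
query mem[0x09]=0x15, mem[0x0a]=0xca, mem[0x00]=0x7a, mem[0x1d]=0xc3, mem[0x0f]=0xc3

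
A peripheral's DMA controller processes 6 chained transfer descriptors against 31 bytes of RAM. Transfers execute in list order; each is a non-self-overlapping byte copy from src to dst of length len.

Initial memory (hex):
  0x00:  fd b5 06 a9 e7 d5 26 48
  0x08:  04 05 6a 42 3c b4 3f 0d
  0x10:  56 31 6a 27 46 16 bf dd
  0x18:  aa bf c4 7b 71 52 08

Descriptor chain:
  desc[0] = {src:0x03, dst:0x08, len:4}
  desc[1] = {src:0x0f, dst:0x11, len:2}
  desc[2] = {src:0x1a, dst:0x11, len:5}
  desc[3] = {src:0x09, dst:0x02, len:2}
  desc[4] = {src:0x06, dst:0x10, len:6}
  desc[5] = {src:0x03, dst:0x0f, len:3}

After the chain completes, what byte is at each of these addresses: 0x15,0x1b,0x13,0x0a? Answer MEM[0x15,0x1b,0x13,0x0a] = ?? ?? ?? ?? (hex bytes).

[0] 0x03->0x08 len=4 : a9 e7 d5 26
[1] 0x0f->0x11 len=2 : 0d 56
[2] 0x1a->0x11 len=5 : c4 7b 71 52 08
[3] 0x09->0x02 len=2 : e7 d5
[4] 0x06->0x10 len=6 : 26 48 a9 e7 d5 26
[5] 0x03->0x0f len=3 : d5 e7 d5
query mem[0x15]=0x26, mem[0x1b]=0x7b, mem[0x13]=0xe7, mem[0x0a]=0xd5

MEM[0x15,0x1b,0x13,0x0a] = 26 7b e7 d5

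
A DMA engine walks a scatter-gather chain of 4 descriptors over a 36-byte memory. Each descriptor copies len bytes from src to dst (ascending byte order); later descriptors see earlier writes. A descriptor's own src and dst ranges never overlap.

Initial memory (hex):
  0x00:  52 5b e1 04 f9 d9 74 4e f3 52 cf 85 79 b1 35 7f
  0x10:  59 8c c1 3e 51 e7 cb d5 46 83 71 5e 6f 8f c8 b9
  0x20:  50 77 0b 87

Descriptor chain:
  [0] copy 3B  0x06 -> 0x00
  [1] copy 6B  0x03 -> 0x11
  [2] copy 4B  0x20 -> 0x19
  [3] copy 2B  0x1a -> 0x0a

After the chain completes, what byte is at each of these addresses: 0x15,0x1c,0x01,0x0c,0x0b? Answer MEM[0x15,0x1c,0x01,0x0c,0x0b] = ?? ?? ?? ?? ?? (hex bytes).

MEM[0x15,0x1c,0x01,0x0c,0x0b] = 4e 87 4e 79 0b

#0 dst[0x00+3] := {0x74,0x4e,0xf3}
#1 dst[0x11+6] := {0x04,0xf9,0xd9,0x74,0x4e,0xf3}
#2 dst[0x19+4] := {0x50,0x77,0x0b,0x87}
#3 dst[0x0a+2] := {0x77,0x0b}
query mem[0x15]=0x4e, mem[0x1c]=0x87, mem[0x01]=0x4e, mem[0x0c]=0x79, mem[0x0b]=0x0b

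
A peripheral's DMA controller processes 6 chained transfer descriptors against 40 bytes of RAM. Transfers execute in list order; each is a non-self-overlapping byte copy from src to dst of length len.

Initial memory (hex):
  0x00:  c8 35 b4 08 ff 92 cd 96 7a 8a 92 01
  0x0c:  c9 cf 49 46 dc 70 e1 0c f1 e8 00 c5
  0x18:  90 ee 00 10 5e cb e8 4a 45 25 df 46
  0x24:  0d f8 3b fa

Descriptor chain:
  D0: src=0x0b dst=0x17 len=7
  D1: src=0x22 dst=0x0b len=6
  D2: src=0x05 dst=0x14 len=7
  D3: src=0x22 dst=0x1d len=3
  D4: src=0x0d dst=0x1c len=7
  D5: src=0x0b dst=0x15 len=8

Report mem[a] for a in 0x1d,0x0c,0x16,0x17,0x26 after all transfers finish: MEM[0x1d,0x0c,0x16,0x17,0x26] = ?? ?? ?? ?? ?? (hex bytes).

[0] 0x0b->0x17 len=7 : 01 c9 cf 49 46 dc 70
[1] 0x22->0x0b len=6 : df 46 0d f8 3b fa
[2] 0x05->0x14 len=7 : 92 cd 96 7a 8a 92 df
[3] 0x22->0x1d len=3 : df 46 0d
[4] 0x0d->0x1c len=7 : 0d f8 3b fa 70 e1 0c
[5] 0x0b->0x15 len=8 : df 46 0d f8 3b fa 70 e1
query mem[0x1d]=0xf8, mem[0x0c]=0x46, mem[0x16]=0x46, mem[0x17]=0x0d, mem[0x26]=0x3b

MEM[0x1d,0x0c,0x16,0x17,0x26] = f8 46 46 0d 3b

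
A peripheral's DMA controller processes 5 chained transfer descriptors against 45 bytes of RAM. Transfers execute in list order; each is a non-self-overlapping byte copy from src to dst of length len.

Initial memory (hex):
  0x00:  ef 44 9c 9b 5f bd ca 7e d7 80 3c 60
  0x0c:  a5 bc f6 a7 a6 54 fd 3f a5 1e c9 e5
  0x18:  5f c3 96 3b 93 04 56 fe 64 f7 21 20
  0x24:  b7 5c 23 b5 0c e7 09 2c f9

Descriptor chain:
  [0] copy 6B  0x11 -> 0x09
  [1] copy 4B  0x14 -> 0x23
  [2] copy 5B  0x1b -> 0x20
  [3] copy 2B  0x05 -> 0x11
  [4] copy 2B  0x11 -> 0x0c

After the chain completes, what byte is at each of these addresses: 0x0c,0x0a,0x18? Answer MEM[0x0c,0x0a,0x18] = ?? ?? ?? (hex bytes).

MEM[0x0c,0x0a,0x18] = bd fd 5f

  after D0: wrote 6B at 0x09 = 54fd3fa51ec9
  after D1: wrote 4B at 0x23 = a51ec9e5
  after D2: wrote 5B at 0x20 = 3b930456fe
  after D3: wrote 2B at 0x11 = bdca
  after D4: wrote 2B at 0x0c = bdca
query mem[0x0c]=0xbd, mem[0x0a]=0xfd, mem[0x18]=0x5f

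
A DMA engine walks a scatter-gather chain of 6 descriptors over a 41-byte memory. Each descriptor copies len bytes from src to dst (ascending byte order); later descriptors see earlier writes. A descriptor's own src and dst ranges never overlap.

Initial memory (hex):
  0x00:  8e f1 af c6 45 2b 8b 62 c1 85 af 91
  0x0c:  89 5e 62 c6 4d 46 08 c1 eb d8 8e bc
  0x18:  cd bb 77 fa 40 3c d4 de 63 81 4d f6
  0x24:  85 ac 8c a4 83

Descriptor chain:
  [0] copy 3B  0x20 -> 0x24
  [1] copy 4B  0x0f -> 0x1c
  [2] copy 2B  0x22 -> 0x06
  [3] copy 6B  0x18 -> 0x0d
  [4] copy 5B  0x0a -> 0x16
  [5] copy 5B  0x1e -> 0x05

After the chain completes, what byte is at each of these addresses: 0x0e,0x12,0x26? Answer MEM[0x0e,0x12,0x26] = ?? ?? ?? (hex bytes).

MEM[0x0e,0x12,0x26] = bb 4d 4d

#0 dst[0x24+3] := {0x63,0x81,0x4d}
#1 dst[0x1c+4] := {0xc6,0x4d,0x46,0x08}
#2 dst[0x06+2] := {0x4d,0xf6}
#3 dst[0x0d+6] := {0xcd,0xbb,0x77,0xfa,0xc6,0x4d}
#4 dst[0x16+5] := {0xaf,0x91,0x89,0xcd,0xbb}
#5 dst[0x05+5] := {0x46,0x08,0x63,0x81,0x4d}
query mem[0x0e]=0xbb, mem[0x12]=0x4d, mem[0x26]=0x4d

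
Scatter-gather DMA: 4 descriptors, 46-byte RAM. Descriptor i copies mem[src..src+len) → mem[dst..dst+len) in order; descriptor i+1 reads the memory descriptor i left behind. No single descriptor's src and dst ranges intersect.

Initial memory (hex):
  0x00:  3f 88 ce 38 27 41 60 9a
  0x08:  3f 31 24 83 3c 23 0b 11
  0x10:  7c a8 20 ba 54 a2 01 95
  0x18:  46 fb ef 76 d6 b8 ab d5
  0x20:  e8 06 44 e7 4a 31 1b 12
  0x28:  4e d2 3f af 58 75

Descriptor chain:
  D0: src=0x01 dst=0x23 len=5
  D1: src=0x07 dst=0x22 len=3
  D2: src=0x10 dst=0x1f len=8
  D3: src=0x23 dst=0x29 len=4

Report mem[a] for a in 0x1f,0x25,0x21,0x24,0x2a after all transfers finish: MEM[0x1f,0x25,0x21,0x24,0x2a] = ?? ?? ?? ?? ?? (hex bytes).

[0] 0x01->0x23 len=5 : 88 ce 38 27 41
[1] 0x07->0x22 len=3 : 9a 3f 31
[2] 0x10->0x1f len=8 : 7c a8 20 ba 54 a2 01 95
[3] 0x23->0x29 len=4 : 54 a2 01 95
query mem[0x1f]=0x7c, mem[0x25]=0x01, mem[0x21]=0x20, mem[0x24]=0xa2, mem[0x2a]=0xa2

MEM[0x1f,0x25,0x21,0x24,0x2a] = 7c 01 20 a2 a2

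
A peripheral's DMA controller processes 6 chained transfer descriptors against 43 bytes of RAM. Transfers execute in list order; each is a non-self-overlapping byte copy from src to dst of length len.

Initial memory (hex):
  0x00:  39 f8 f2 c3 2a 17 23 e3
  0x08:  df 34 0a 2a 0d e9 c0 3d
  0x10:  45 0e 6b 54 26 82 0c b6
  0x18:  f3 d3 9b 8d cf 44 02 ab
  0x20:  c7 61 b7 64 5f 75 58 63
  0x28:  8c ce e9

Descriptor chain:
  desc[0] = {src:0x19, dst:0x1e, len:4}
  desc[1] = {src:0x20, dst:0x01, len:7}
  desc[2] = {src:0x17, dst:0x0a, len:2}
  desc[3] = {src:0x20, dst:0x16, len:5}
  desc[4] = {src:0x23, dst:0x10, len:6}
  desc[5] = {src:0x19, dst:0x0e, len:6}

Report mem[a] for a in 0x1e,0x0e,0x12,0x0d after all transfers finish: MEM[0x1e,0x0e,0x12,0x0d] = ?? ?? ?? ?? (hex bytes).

[0] 0x19->0x1e len=4 : d3 9b 8d cf
[1] 0x20->0x01 len=7 : 8d cf b7 64 5f 75 58
[2] 0x17->0x0a len=2 : b6 f3
[3] 0x20->0x16 len=5 : 8d cf b7 64 5f
[4] 0x23->0x10 len=6 : 64 5f 75 58 63 8c
[5] 0x19->0x0e len=6 : 64 5f 8d cf 44 d3
query mem[0x1e]=0xd3, mem[0x0e]=0x64, mem[0x12]=0x44, mem[0x0d]=0xe9

MEM[0x1e,0x0e,0x12,0x0d] = d3 64 44 e9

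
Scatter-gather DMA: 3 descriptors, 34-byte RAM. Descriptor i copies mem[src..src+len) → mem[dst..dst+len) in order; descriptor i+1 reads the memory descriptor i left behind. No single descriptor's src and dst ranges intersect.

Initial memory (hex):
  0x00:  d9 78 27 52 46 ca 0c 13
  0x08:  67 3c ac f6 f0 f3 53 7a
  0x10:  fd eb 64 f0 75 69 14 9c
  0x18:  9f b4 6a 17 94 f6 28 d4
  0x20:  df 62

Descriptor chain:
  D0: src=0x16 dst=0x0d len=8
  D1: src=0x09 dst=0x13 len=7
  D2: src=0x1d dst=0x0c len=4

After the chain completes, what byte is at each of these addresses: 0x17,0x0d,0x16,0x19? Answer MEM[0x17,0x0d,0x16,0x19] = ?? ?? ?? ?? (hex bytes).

#0 dst[0x0d+8] := {0x14,0x9c,0x9f,0xb4,0x6a,0x17,0x94,0xf6}
#1 dst[0x13+7] := {0x3c,0xac,0xf6,0xf0,0x14,0x9c,0x9f}
#2 dst[0x0c+4] := {0xf6,0x28,0xd4,0xdf}
query mem[0x17]=0x14, mem[0x0d]=0x28, mem[0x16]=0xf0, mem[0x19]=0x9f

MEM[0x17,0x0d,0x16,0x19] = 14 28 f0 9f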